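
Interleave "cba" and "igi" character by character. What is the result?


Interleaving "cba" and "igi":
  Position 0: 'c' from first, 'i' from second => "ci"
  Position 1: 'b' from first, 'g' from second => "bg"
  Position 2: 'a' from first, 'i' from second => "ai"
Result: cibgai

cibgai


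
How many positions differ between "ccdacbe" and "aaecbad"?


Comparing "ccdacbe" and "aaecbad" position by position:
  Position 0: 'c' vs 'a' => DIFFER
  Position 1: 'c' vs 'a' => DIFFER
  Position 2: 'd' vs 'e' => DIFFER
  Position 3: 'a' vs 'c' => DIFFER
  Position 4: 'c' vs 'b' => DIFFER
  Position 5: 'b' vs 'a' => DIFFER
  Position 6: 'e' vs 'd' => DIFFER
Positions that differ: 7

7


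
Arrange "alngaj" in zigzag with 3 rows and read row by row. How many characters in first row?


Zigzag "alngaj" into 3 rows:
Placing characters:
  'a' => row 0
  'l' => row 1
  'n' => row 2
  'g' => row 1
  'a' => row 0
  'j' => row 1
Rows:
  Row 0: "aa"
  Row 1: "lgj"
  Row 2: "n"
First row length: 2

2


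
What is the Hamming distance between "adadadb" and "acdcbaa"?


Comparing "adadadb" and "acdcbaa" position by position:
  Position 0: 'a' vs 'a' => same
  Position 1: 'd' vs 'c' => differ
  Position 2: 'a' vs 'd' => differ
  Position 3: 'd' vs 'c' => differ
  Position 4: 'a' vs 'b' => differ
  Position 5: 'd' vs 'a' => differ
  Position 6: 'b' vs 'a' => differ
Total differences (Hamming distance): 6

6


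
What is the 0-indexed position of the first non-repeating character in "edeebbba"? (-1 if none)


Input: edeebbba
Character frequencies:
  'a': 1
  'b': 3
  'd': 1
  'e': 3
Scanning left to right for freq == 1:
  Position 0 ('e'): freq=3, skip
  Position 1 ('d'): unique! => answer = 1

1


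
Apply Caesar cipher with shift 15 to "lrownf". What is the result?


Caesar cipher: shift "lrownf" by 15
  'l' (pos 11) + 15 = pos 0 = 'a'
  'r' (pos 17) + 15 = pos 6 = 'g'
  'o' (pos 14) + 15 = pos 3 = 'd'
  'w' (pos 22) + 15 = pos 11 = 'l'
  'n' (pos 13) + 15 = pos 2 = 'c'
  'f' (pos 5) + 15 = pos 20 = 'u'
Result: agdlcu

agdlcu


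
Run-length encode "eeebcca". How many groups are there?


Input: eeebcca
Scanning for consecutive runs:
  Group 1: 'e' x 3 (positions 0-2)
  Group 2: 'b' x 1 (positions 3-3)
  Group 3: 'c' x 2 (positions 4-5)
  Group 4: 'a' x 1 (positions 6-6)
Total groups: 4

4


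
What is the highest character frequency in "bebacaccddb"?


Input: bebacaccddb
Character counts:
  'a': 2
  'b': 3
  'c': 3
  'd': 2
  'e': 1
Maximum frequency: 3

3


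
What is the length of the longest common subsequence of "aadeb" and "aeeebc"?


LCS of "aadeb" and "aeeebc"
DP table:
           a    e    e    e    b    c
      0    0    0    0    0    0    0
  a   0    1    1    1    1    1    1
  a   0    1    1    1    1    1    1
  d   0    1    1    1    1    1    1
  e   0    1    2    2    2    2    2
  b   0    1    2    2    2    3    3
LCS length = dp[5][6] = 3

3


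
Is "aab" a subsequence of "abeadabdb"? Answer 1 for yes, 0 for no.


Check if "aab" is a subsequence of "abeadabdb"
Greedy scan:
  Position 0 ('a'): matches sub[0] = 'a'
  Position 1 ('b'): no match needed
  Position 2 ('e'): no match needed
  Position 3 ('a'): matches sub[1] = 'a'
  Position 4 ('d'): no match needed
  Position 5 ('a'): no match needed
  Position 6 ('b'): matches sub[2] = 'b'
  Position 7 ('d'): no match needed
  Position 8 ('b'): no match needed
All 3 characters matched => is a subsequence

1


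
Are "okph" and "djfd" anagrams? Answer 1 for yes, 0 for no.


Strings: "okph", "djfd"
Sorted first:  hkop
Sorted second: ddfj
Differ at position 0: 'h' vs 'd' => not anagrams

0


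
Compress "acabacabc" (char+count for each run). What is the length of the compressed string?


Input: acabacabc
Runs:
  'a' x 1 => "a1"
  'c' x 1 => "c1"
  'a' x 1 => "a1"
  'b' x 1 => "b1"
  'a' x 1 => "a1"
  'c' x 1 => "c1"
  'a' x 1 => "a1"
  'b' x 1 => "b1"
  'c' x 1 => "c1"
Compressed: "a1c1a1b1a1c1a1b1c1"
Compressed length: 18

18


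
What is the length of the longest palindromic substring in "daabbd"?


Input: "daabbd"
Checking substrings for palindromes:
  [1:3] "aa" (len 2) => palindrome
  [3:5] "bb" (len 2) => palindrome
Longest palindromic substring: "aa" with length 2

2


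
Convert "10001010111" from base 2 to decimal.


Input: "10001010111" in base 2
Positional expansion:
  Digit '1' (value 1) x 2^10 = 1024
  Digit '0' (value 0) x 2^9 = 0
  Digit '0' (value 0) x 2^8 = 0
  Digit '0' (value 0) x 2^7 = 0
  Digit '1' (value 1) x 2^6 = 64
  Digit '0' (value 0) x 2^5 = 0
  Digit '1' (value 1) x 2^4 = 16
  Digit '0' (value 0) x 2^3 = 0
  Digit '1' (value 1) x 2^2 = 4
  Digit '1' (value 1) x 2^1 = 2
  Digit '1' (value 1) x 2^0 = 1
Sum = 1111

1111


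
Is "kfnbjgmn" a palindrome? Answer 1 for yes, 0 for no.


Input: kfnbjgmn
Reversed: nmgjbnfk
  Compare pos 0 ('k') with pos 7 ('n'): MISMATCH
  Compare pos 1 ('f') with pos 6 ('m'): MISMATCH
  Compare pos 2 ('n') with pos 5 ('g'): MISMATCH
  Compare pos 3 ('b') with pos 4 ('j'): MISMATCH
Result: not a palindrome

0


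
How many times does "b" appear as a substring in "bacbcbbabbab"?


Searching for "b" in "bacbcbbabbab"
Scanning each position:
  Position 0: "b" => MATCH
  Position 1: "a" => no
  Position 2: "c" => no
  Position 3: "b" => MATCH
  Position 4: "c" => no
  Position 5: "b" => MATCH
  Position 6: "b" => MATCH
  Position 7: "a" => no
  Position 8: "b" => MATCH
  Position 9: "b" => MATCH
  Position 10: "a" => no
  Position 11: "b" => MATCH
Total occurrences: 7

7


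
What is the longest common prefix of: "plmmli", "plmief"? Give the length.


Words: plmmli, plmief
  Position 0: all 'p' => match
  Position 1: all 'l' => match
  Position 2: all 'm' => match
  Position 3: ('m', 'i') => mismatch, stop
LCP = "plm" (length 3)

3


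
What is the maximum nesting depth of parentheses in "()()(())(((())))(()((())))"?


Input: "()()(())(((())))(()((())))"
Tracking depth:
  Position 0 '(': depth becomes 1
  Position 1 ')': depth becomes 0
  Position 2 '(': depth becomes 1
  Position 3 ')': depth becomes 0
  Position 4 '(': depth becomes 1
  Position 5 '(': depth becomes 2
  Position 6 ')': depth becomes 1
  Position 7 ')': depth becomes 0
  Position 8 '(': depth becomes 1
  Position 9 '(': depth becomes 2
  Position 10 '(': depth becomes 3
  Position 11 '(': depth becomes 4
  Position 12 ')': depth becomes 3
  Position 13 ')': depth becomes 2
  Position 14 ')': depth becomes 1
  Position 15 ')': depth becomes 0
  Position 16 '(': depth becomes 1
  Position 17 '(': depth becomes 2
  Position 18 ')': depth becomes 1
  Position 19 '(': depth becomes 2
  Position 20 '(': depth becomes 3
  Position 21 '(': depth becomes 4
  Position 22 ')': depth becomes 3
  Position 23 ')': depth becomes 2
  Position 24 ')': depth becomes 1
  Position 25 ')': depth becomes 0
Maximum depth reached: 4

4


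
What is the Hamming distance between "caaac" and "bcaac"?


Comparing "caaac" and "bcaac" position by position:
  Position 0: 'c' vs 'b' => differ
  Position 1: 'a' vs 'c' => differ
  Position 2: 'a' vs 'a' => same
  Position 3: 'a' vs 'a' => same
  Position 4: 'c' vs 'c' => same
Total differences (Hamming distance): 2

2


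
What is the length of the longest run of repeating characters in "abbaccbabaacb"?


Input: "abbaccbabaacb"
Scanning for longest run:
  Position 1 ('b'): new char, reset run to 1
  Position 2 ('b'): continues run of 'b', length=2
  Position 3 ('a'): new char, reset run to 1
  Position 4 ('c'): new char, reset run to 1
  Position 5 ('c'): continues run of 'c', length=2
  Position 6 ('b'): new char, reset run to 1
  Position 7 ('a'): new char, reset run to 1
  Position 8 ('b'): new char, reset run to 1
  Position 9 ('a'): new char, reset run to 1
  Position 10 ('a'): continues run of 'a', length=2
  Position 11 ('c'): new char, reset run to 1
  Position 12 ('b'): new char, reset run to 1
Longest run: 'b' with length 2

2


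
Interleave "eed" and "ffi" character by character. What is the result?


Interleaving "eed" and "ffi":
  Position 0: 'e' from first, 'f' from second => "ef"
  Position 1: 'e' from first, 'f' from second => "ef"
  Position 2: 'd' from first, 'i' from second => "di"
Result: efefdi

efefdi


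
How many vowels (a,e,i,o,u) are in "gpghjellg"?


Input: gpghjellg
Checking each character:
  'g' at position 0: consonant
  'p' at position 1: consonant
  'g' at position 2: consonant
  'h' at position 3: consonant
  'j' at position 4: consonant
  'e' at position 5: vowel (running total: 1)
  'l' at position 6: consonant
  'l' at position 7: consonant
  'g' at position 8: consonant
Total vowels: 1

1


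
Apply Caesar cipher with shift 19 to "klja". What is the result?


Caesar cipher: shift "klja" by 19
  'k' (pos 10) + 19 = pos 3 = 'd'
  'l' (pos 11) + 19 = pos 4 = 'e'
  'j' (pos 9) + 19 = pos 2 = 'c'
  'a' (pos 0) + 19 = pos 19 = 't'
Result: dect

dect


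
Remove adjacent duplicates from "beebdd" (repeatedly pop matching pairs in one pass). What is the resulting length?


Input: beebdd
Stack-based adjacent duplicate removal:
  Read 'b': push. Stack: b
  Read 'e': push. Stack: be
  Read 'e': matches stack top 'e' => pop. Stack: b
  Read 'b': matches stack top 'b' => pop. Stack: (empty)
  Read 'd': push. Stack: d
  Read 'd': matches stack top 'd' => pop. Stack: (empty)
Final stack: "" (length 0)

0


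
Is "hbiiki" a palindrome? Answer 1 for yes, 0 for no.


Input: hbiiki
Reversed: ikiibh
  Compare pos 0 ('h') with pos 5 ('i'): MISMATCH
  Compare pos 1 ('b') with pos 4 ('k'): MISMATCH
  Compare pos 2 ('i') with pos 3 ('i'): match
Result: not a palindrome

0


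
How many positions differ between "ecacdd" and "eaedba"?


Comparing "ecacdd" and "eaedba" position by position:
  Position 0: 'e' vs 'e' => same
  Position 1: 'c' vs 'a' => DIFFER
  Position 2: 'a' vs 'e' => DIFFER
  Position 3: 'c' vs 'd' => DIFFER
  Position 4: 'd' vs 'b' => DIFFER
  Position 5: 'd' vs 'a' => DIFFER
Positions that differ: 5

5


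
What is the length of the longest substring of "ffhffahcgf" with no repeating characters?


Input: "ffhffahcgf"
Sliding window (track last position of each char):
  Position 0 ('f'): window [0,0] length 1 -- new best
  Position 1 ('f'): repeat (last at 0), move window start to 1
  Position 1 ('f'): window [1,1] length 1
  Position 2 ('h'): window [1,2] length 2 -- new best
  Position 3 ('f'): repeat (last at 1), move window start to 2
  Position 3 ('f'): window [2,3] length 2
  Position 4 ('f'): repeat (last at 3), move window start to 4
  Position 4 ('f'): window [4,4] length 1
  Position 5 ('a'): window [4,5] length 2
  Position 6 ('h'): window [4,6] length 3 -- new best
  Position 7 ('c'): window [4,7] length 4 -- new best
  Position 8 ('g'): window [4,8] length 5 -- new best
  Position 9 ('f'): repeat (last at 4), move window start to 5
  Position 9 ('f'): window [5,9] length 5
Longest substring with no repeats: "fahcg" with length 5

5


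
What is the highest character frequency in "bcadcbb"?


Input: bcadcbb
Character counts:
  'a': 1
  'b': 3
  'c': 2
  'd': 1
Maximum frequency: 3

3


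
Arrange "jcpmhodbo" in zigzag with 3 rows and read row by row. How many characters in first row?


Zigzag "jcpmhodbo" into 3 rows:
Placing characters:
  'j' => row 0
  'c' => row 1
  'p' => row 2
  'm' => row 1
  'h' => row 0
  'o' => row 1
  'd' => row 2
  'b' => row 1
  'o' => row 0
Rows:
  Row 0: "jho"
  Row 1: "cmob"
  Row 2: "pd"
First row length: 3

3


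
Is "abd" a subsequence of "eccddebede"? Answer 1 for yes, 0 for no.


Check if "abd" is a subsequence of "eccddebede"
Greedy scan:
  Position 0 ('e'): no match needed
  Position 1 ('c'): no match needed
  Position 2 ('c'): no match needed
  Position 3 ('d'): no match needed
  Position 4 ('d'): no match needed
  Position 5 ('e'): no match needed
  Position 6 ('b'): no match needed
  Position 7 ('e'): no match needed
  Position 8 ('d'): no match needed
  Position 9 ('e'): no match needed
Only matched 0/3 characters => not a subsequence

0


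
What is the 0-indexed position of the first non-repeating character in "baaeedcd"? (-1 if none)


Input: baaeedcd
Character frequencies:
  'a': 2
  'b': 1
  'c': 1
  'd': 2
  'e': 2
Scanning left to right for freq == 1:
  Position 0 ('b'): unique! => answer = 0

0


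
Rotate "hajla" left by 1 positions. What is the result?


Input: "hajla", rotate left by 1
First 1 characters: "h"
Remaining characters: "ajla"
Concatenate remaining + first: "ajla" + "h" = "ajlah"

ajlah


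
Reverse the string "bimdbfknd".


Input: bimdbfknd
Reading characters right to left:
  Position 8: 'd'
  Position 7: 'n'
  Position 6: 'k'
  Position 5: 'f'
  Position 4: 'b'
  Position 3: 'd'
  Position 2: 'm'
  Position 1: 'i'
  Position 0: 'b'
Reversed: dnkfbdmib

dnkfbdmib


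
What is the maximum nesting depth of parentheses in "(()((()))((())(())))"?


Input: "(()((()))((())(())))"
Tracking depth:
  Position 0 '(': depth becomes 1
  Position 1 '(': depth becomes 2
  Position 2 ')': depth becomes 1
  Position 3 '(': depth becomes 2
  Position 4 '(': depth becomes 3
  Position 5 '(': depth becomes 4
  Position 6 ')': depth becomes 3
  Position 7 ')': depth becomes 2
  Position 8 ')': depth becomes 1
  Position 9 '(': depth becomes 2
  Position 10 '(': depth becomes 3
  Position 11 '(': depth becomes 4
  Position 12 ')': depth becomes 3
  Position 13 ')': depth becomes 2
  Position 14 '(': depth becomes 3
  Position 15 '(': depth becomes 4
  Position 16 ')': depth becomes 3
  Position 17 ')': depth becomes 2
  Position 18 ')': depth becomes 1
  Position 19 ')': depth becomes 0
Maximum depth reached: 4

4


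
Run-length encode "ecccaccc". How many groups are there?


Input: ecccaccc
Scanning for consecutive runs:
  Group 1: 'e' x 1 (positions 0-0)
  Group 2: 'c' x 3 (positions 1-3)
  Group 3: 'a' x 1 (positions 4-4)
  Group 4: 'c' x 3 (positions 5-7)
Total groups: 4

4


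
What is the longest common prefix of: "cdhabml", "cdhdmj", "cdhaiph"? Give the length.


Words: cdhabml, cdhdmj, cdhaiph
  Position 0: all 'c' => match
  Position 1: all 'd' => match
  Position 2: all 'h' => match
  Position 3: ('a', 'd', 'a') => mismatch, stop
LCP = "cdh" (length 3)

3


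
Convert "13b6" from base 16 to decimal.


Input: "13b6" in base 16
Positional expansion:
  Digit '1' (value 1) x 16^3 = 4096
  Digit '3' (value 3) x 16^2 = 768
  Digit 'b' (value 11) x 16^1 = 176
  Digit '6' (value 6) x 16^0 = 6
Sum = 5046

5046


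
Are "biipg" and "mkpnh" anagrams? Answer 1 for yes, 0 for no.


Strings: "biipg", "mkpnh"
Sorted first:  bgiip
Sorted second: hkmnp
Differ at position 0: 'b' vs 'h' => not anagrams

0


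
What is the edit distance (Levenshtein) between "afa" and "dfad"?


Computing edit distance: "afa" -> "dfad"
DP table:
           d    f    a    d
      0    1    2    3    4
  a   1    1    2    2    3
  f   2    2    1    2    3
  a   3    3    2    1    2
Edit distance = dp[3][4] = 2

2


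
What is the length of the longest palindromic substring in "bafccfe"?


Input: "bafccfe"
Checking substrings for palindromes:
  [2:6] "fccf" (len 4) => palindrome
  [3:5] "cc" (len 2) => palindrome
Longest palindromic substring: "fccf" with length 4

4


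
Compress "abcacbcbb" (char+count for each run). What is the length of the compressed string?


Input: abcacbcbb
Runs:
  'a' x 1 => "a1"
  'b' x 1 => "b1"
  'c' x 1 => "c1"
  'a' x 1 => "a1"
  'c' x 1 => "c1"
  'b' x 1 => "b1"
  'c' x 1 => "c1"
  'b' x 2 => "b2"
Compressed: "a1b1c1a1c1b1c1b2"
Compressed length: 16

16


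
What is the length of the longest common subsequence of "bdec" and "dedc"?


LCS of "bdec" and "dedc"
DP table:
           d    e    d    c
      0    0    0    0    0
  b   0    0    0    0    0
  d   0    1    1    1    1
  e   0    1    2    2    2
  c   0    1    2    2    3
LCS length = dp[4][4] = 3

3


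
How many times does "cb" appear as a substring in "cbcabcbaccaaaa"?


Searching for "cb" in "cbcabcbaccaaaa"
Scanning each position:
  Position 0: "cb" => MATCH
  Position 1: "bc" => no
  Position 2: "ca" => no
  Position 3: "ab" => no
  Position 4: "bc" => no
  Position 5: "cb" => MATCH
  Position 6: "ba" => no
  Position 7: "ac" => no
  Position 8: "cc" => no
  Position 9: "ca" => no
  Position 10: "aa" => no
  Position 11: "aa" => no
  Position 12: "aa" => no
Total occurrences: 2

2


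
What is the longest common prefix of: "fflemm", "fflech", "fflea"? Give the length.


Words: fflemm, fflech, fflea
  Position 0: all 'f' => match
  Position 1: all 'f' => match
  Position 2: all 'l' => match
  Position 3: all 'e' => match
  Position 4: ('m', 'c', 'a') => mismatch, stop
LCP = "ffle" (length 4)

4


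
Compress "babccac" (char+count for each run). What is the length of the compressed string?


Input: babccac
Runs:
  'b' x 1 => "b1"
  'a' x 1 => "a1"
  'b' x 1 => "b1"
  'c' x 2 => "c2"
  'a' x 1 => "a1"
  'c' x 1 => "c1"
Compressed: "b1a1b1c2a1c1"
Compressed length: 12

12


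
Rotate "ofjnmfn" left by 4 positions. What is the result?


Input: "ofjnmfn", rotate left by 4
First 4 characters: "ofjn"
Remaining characters: "mfn"
Concatenate remaining + first: "mfn" + "ofjn" = "mfnofjn"

mfnofjn


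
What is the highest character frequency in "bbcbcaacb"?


Input: bbcbcaacb
Character counts:
  'a': 2
  'b': 4
  'c': 3
Maximum frequency: 4

4


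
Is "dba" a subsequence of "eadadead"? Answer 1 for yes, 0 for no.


Check if "dba" is a subsequence of "eadadead"
Greedy scan:
  Position 0 ('e'): no match needed
  Position 1 ('a'): no match needed
  Position 2 ('d'): matches sub[0] = 'd'
  Position 3 ('a'): no match needed
  Position 4 ('d'): no match needed
  Position 5 ('e'): no match needed
  Position 6 ('a'): no match needed
  Position 7 ('d'): no match needed
Only matched 1/3 characters => not a subsequence

0


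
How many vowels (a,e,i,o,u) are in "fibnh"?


Input: fibnh
Checking each character:
  'f' at position 0: consonant
  'i' at position 1: vowel (running total: 1)
  'b' at position 2: consonant
  'n' at position 3: consonant
  'h' at position 4: consonant
Total vowels: 1

1


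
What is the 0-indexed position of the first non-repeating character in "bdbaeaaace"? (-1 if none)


Input: bdbaeaaace
Character frequencies:
  'a': 4
  'b': 2
  'c': 1
  'd': 1
  'e': 2
Scanning left to right for freq == 1:
  Position 0 ('b'): freq=2, skip
  Position 1 ('d'): unique! => answer = 1

1


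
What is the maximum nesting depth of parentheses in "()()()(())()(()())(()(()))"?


Input: "()()()(())()(()())(()(()))"
Tracking depth:
  Position 0 '(': depth becomes 1
  Position 1 ')': depth becomes 0
  Position 2 '(': depth becomes 1
  Position 3 ')': depth becomes 0
  Position 4 '(': depth becomes 1
  Position 5 ')': depth becomes 0
  Position 6 '(': depth becomes 1
  Position 7 '(': depth becomes 2
  Position 8 ')': depth becomes 1
  Position 9 ')': depth becomes 0
  Position 10 '(': depth becomes 1
  Position 11 ')': depth becomes 0
  Position 12 '(': depth becomes 1
  Position 13 '(': depth becomes 2
  Position 14 ')': depth becomes 1
  Position 15 '(': depth becomes 2
  Position 16 ')': depth becomes 1
  Position 17 ')': depth becomes 0
  Position 18 '(': depth becomes 1
  Position 19 '(': depth becomes 2
  Position 20 ')': depth becomes 1
  Position 21 '(': depth becomes 2
  Position 22 '(': depth becomes 3
  Position 23 ')': depth becomes 2
  Position 24 ')': depth becomes 1
  Position 25 ')': depth becomes 0
Maximum depth reached: 3

3


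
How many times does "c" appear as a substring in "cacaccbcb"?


Searching for "c" in "cacaccbcb"
Scanning each position:
  Position 0: "c" => MATCH
  Position 1: "a" => no
  Position 2: "c" => MATCH
  Position 3: "a" => no
  Position 4: "c" => MATCH
  Position 5: "c" => MATCH
  Position 6: "b" => no
  Position 7: "c" => MATCH
  Position 8: "b" => no
Total occurrences: 5

5


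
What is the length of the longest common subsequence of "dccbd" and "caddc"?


LCS of "dccbd" and "caddc"
DP table:
           c    a    d    d    c
      0    0    0    0    0    0
  d   0    0    0    1    1    1
  c   0    1    1    1    1    2
  c   0    1    1    1    1    2
  b   0    1    1    1    1    2
  d   0    1    1    2    2    2
LCS length = dp[5][5] = 2

2


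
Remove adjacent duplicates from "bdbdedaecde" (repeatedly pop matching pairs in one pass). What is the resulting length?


Input: bdbdedaecde
Stack-based adjacent duplicate removal:
  Read 'b': push. Stack: b
  Read 'd': push. Stack: bd
  Read 'b': push. Stack: bdb
  Read 'd': push. Stack: bdbd
  Read 'e': push. Stack: bdbde
  Read 'd': push. Stack: bdbded
  Read 'a': push. Stack: bdbdeda
  Read 'e': push. Stack: bdbdedae
  Read 'c': push. Stack: bdbdedaec
  Read 'd': push. Stack: bdbdedaecd
  Read 'e': push. Stack: bdbdedaecde
Final stack: "bdbdedaecde" (length 11)

11


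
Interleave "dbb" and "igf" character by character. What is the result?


Interleaving "dbb" and "igf":
  Position 0: 'd' from first, 'i' from second => "di"
  Position 1: 'b' from first, 'g' from second => "bg"
  Position 2: 'b' from first, 'f' from second => "bf"
Result: dibgbf

dibgbf


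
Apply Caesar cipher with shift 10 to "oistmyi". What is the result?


Caesar cipher: shift "oistmyi" by 10
  'o' (pos 14) + 10 = pos 24 = 'y'
  'i' (pos 8) + 10 = pos 18 = 's'
  's' (pos 18) + 10 = pos 2 = 'c'
  't' (pos 19) + 10 = pos 3 = 'd'
  'm' (pos 12) + 10 = pos 22 = 'w'
  'y' (pos 24) + 10 = pos 8 = 'i'
  'i' (pos 8) + 10 = pos 18 = 's'
Result: yscdwis

yscdwis


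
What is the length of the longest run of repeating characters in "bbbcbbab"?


Input: "bbbcbbab"
Scanning for longest run:
  Position 1 ('b'): continues run of 'b', length=2
  Position 2 ('b'): continues run of 'b', length=3
  Position 3 ('c'): new char, reset run to 1
  Position 4 ('b'): new char, reset run to 1
  Position 5 ('b'): continues run of 'b', length=2
  Position 6 ('a'): new char, reset run to 1
  Position 7 ('b'): new char, reset run to 1
Longest run: 'b' with length 3

3


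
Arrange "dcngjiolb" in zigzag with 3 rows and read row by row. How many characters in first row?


Zigzag "dcngjiolb" into 3 rows:
Placing characters:
  'd' => row 0
  'c' => row 1
  'n' => row 2
  'g' => row 1
  'j' => row 0
  'i' => row 1
  'o' => row 2
  'l' => row 1
  'b' => row 0
Rows:
  Row 0: "djb"
  Row 1: "cgil"
  Row 2: "no"
First row length: 3

3


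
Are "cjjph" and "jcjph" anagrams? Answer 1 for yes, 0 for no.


Strings: "cjjph", "jcjph"
Sorted first:  chjjp
Sorted second: chjjp
Sorted forms match => anagrams

1


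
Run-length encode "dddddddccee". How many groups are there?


Input: dddddddccee
Scanning for consecutive runs:
  Group 1: 'd' x 7 (positions 0-6)
  Group 2: 'c' x 2 (positions 7-8)
  Group 3: 'e' x 2 (positions 9-10)
Total groups: 3

3


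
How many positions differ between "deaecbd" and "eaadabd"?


Comparing "deaecbd" and "eaadabd" position by position:
  Position 0: 'd' vs 'e' => DIFFER
  Position 1: 'e' vs 'a' => DIFFER
  Position 2: 'a' vs 'a' => same
  Position 3: 'e' vs 'd' => DIFFER
  Position 4: 'c' vs 'a' => DIFFER
  Position 5: 'b' vs 'b' => same
  Position 6: 'd' vs 'd' => same
Positions that differ: 4

4


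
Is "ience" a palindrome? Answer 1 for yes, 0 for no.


Input: ience
Reversed: ecnei
  Compare pos 0 ('i') with pos 4 ('e'): MISMATCH
  Compare pos 1 ('e') with pos 3 ('c'): MISMATCH
Result: not a palindrome

0


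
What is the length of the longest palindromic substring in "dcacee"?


Input: "dcacee"
Checking substrings for palindromes:
  [1:4] "cac" (len 3) => palindrome
  [4:6] "ee" (len 2) => palindrome
Longest palindromic substring: "cac" with length 3

3


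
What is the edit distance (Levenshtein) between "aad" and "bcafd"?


Computing edit distance: "aad" -> "bcafd"
DP table:
           b    c    a    f    d
      0    1    2    3    4    5
  a   1    1    2    2    3    4
  a   2    2    2    2    3    4
  d   3    3    3    3    3    3
Edit distance = dp[3][5] = 3

3


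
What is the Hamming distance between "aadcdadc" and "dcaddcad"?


Comparing "aadcdadc" and "dcaddcad" position by position:
  Position 0: 'a' vs 'd' => differ
  Position 1: 'a' vs 'c' => differ
  Position 2: 'd' vs 'a' => differ
  Position 3: 'c' vs 'd' => differ
  Position 4: 'd' vs 'd' => same
  Position 5: 'a' vs 'c' => differ
  Position 6: 'd' vs 'a' => differ
  Position 7: 'c' vs 'd' => differ
Total differences (Hamming distance): 7

7


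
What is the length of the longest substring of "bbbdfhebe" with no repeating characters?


Input: "bbbdfhebe"
Sliding window (track last position of each char):
  Position 0 ('b'): window [0,0] length 1 -- new best
  Position 1 ('b'): repeat (last at 0), move window start to 1
  Position 1 ('b'): window [1,1] length 1
  Position 2 ('b'): repeat (last at 1), move window start to 2
  Position 2 ('b'): window [2,2] length 1
  Position 3 ('d'): window [2,3] length 2 -- new best
  Position 4 ('f'): window [2,4] length 3 -- new best
  Position 5 ('h'): window [2,5] length 4 -- new best
  Position 6 ('e'): window [2,6] length 5 -- new best
  Position 7 ('b'): repeat (last at 2), move window start to 3
  Position 7 ('b'): window [3,7] length 5
  Position 8 ('e'): repeat (last at 6), move window start to 7
  Position 8 ('e'): window [7,8] length 2
Longest substring with no repeats: "bdfhe" with length 5

5


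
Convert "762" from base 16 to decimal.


Input: "762" in base 16
Positional expansion:
  Digit '7' (value 7) x 16^2 = 1792
  Digit '6' (value 6) x 16^1 = 96
  Digit '2' (value 2) x 16^0 = 2
Sum = 1890

1890


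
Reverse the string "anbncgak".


Input: anbncgak
Reading characters right to left:
  Position 7: 'k'
  Position 6: 'a'
  Position 5: 'g'
  Position 4: 'c'
  Position 3: 'n'
  Position 2: 'b'
  Position 1: 'n'
  Position 0: 'a'
Reversed: kagcnbna

kagcnbna


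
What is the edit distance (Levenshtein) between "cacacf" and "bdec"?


Computing edit distance: "cacacf" -> "bdec"
DP table:
           b    d    e    c
      0    1    2    3    4
  c   1    1    2    3    3
  a   2    2    2    3    4
  c   3    3    3    3    3
  a   4    4    4    4    4
  c   5    5    5    5    4
  f   6    6    6    6    5
Edit distance = dp[6][4] = 5

5


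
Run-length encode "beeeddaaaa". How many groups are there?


Input: beeeddaaaa
Scanning for consecutive runs:
  Group 1: 'b' x 1 (positions 0-0)
  Group 2: 'e' x 3 (positions 1-3)
  Group 3: 'd' x 2 (positions 4-5)
  Group 4: 'a' x 4 (positions 6-9)
Total groups: 4

4


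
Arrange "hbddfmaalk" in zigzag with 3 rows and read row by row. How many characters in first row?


Zigzag "hbddfmaalk" into 3 rows:
Placing characters:
  'h' => row 0
  'b' => row 1
  'd' => row 2
  'd' => row 1
  'f' => row 0
  'm' => row 1
  'a' => row 2
  'a' => row 1
  'l' => row 0
  'k' => row 1
Rows:
  Row 0: "hfl"
  Row 1: "bdmak"
  Row 2: "da"
First row length: 3

3


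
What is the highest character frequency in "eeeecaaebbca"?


Input: eeeecaaebbca
Character counts:
  'a': 3
  'b': 2
  'c': 2
  'e': 5
Maximum frequency: 5

5


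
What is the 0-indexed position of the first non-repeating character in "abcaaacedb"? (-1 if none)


Input: abcaaacedb
Character frequencies:
  'a': 4
  'b': 2
  'c': 2
  'd': 1
  'e': 1
Scanning left to right for freq == 1:
  Position 0 ('a'): freq=4, skip
  Position 1 ('b'): freq=2, skip
  Position 2 ('c'): freq=2, skip
  Position 3 ('a'): freq=4, skip
  Position 4 ('a'): freq=4, skip
  Position 5 ('a'): freq=4, skip
  Position 6 ('c'): freq=2, skip
  Position 7 ('e'): unique! => answer = 7

7


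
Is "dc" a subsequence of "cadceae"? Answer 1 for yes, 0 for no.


Check if "dc" is a subsequence of "cadceae"
Greedy scan:
  Position 0 ('c'): no match needed
  Position 1 ('a'): no match needed
  Position 2 ('d'): matches sub[0] = 'd'
  Position 3 ('c'): matches sub[1] = 'c'
  Position 4 ('e'): no match needed
  Position 5 ('a'): no match needed
  Position 6 ('e'): no match needed
All 2 characters matched => is a subsequence

1


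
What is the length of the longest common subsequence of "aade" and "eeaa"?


LCS of "aade" and "eeaa"
DP table:
           e    e    a    a
      0    0    0    0    0
  a   0    0    0    1    1
  a   0    0    0    1    2
  d   0    0    0    1    2
  e   0    1    1    1    2
LCS length = dp[4][4] = 2

2


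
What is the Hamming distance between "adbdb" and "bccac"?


Comparing "adbdb" and "bccac" position by position:
  Position 0: 'a' vs 'b' => differ
  Position 1: 'd' vs 'c' => differ
  Position 2: 'b' vs 'c' => differ
  Position 3: 'd' vs 'a' => differ
  Position 4: 'b' vs 'c' => differ
Total differences (Hamming distance): 5

5


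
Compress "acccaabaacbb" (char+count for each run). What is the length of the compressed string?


Input: acccaabaacbb
Runs:
  'a' x 1 => "a1"
  'c' x 3 => "c3"
  'a' x 2 => "a2"
  'b' x 1 => "b1"
  'a' x 2 => "a2"
  'c' x 1 => "c1"
  'b' x 2 => "b2"
Compressed: "a1c3a2b1a2c1b2"
Compressed length: 14

14


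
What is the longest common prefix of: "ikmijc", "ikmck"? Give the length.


Words: ikmijc, ikmck
  Position 0: all 'i' => match
  Position 1: all 'k' => match
  Position 2: all 'm' => match
  Position 3: ('i', 'c') => mismatch, stop
LCP = "ikm" (length 3)

3


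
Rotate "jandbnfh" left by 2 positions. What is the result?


Input: "jandbnfh", rotate left by 2
First 2 characters: "ja"
Remaining characters: "ndbnfh"
Concatenate remaining + first: "ndbnfh" + "ja" = "ndbnfhja"

ndbnfhja


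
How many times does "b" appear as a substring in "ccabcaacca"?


Searching for "b" in "ccabcaacca"
Scanning each position:
  Position 0: "c" => no
  Position 1: "c" => no
  Position 2: "a" => no
  Position 3: "b" => MATCH
  Position 4: "c" => no
  Position 5: "a" => no
  Position 6: "a" => no
  Position 7: "c" => no
  Position 8: "c" => no
  Position 9: "a" => no
Total occurrences: 1

1


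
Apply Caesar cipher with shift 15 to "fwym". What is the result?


Caesar cipher: shift "fwym" by 15
  'f' (pos 5) + 15 = pos 20 = 'u'
  'w' (pos 22) + 15 = pos 11 = 'l'
  'y' (pos 24) + 15 = pos 13 = 'n'
  'm' (pos 12) + 15 = pos 1 = 'b'
Result: ulnb

ulnb


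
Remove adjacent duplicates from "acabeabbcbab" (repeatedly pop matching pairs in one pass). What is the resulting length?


Input: acabeabbcbab
Stack-based adjacent duplicate removal:
  Read 'a': push. Stack: a
  Read 'c': push. Stack: ac
  Read 'a': push. Stack: aca
  Read 'b': push. Stack: acab
  Read 'e': push. Stack: acabe
  Read 'a': push. Stack: acabea
  Read 'b': push. Stack: acabeab
  Read 'b': matches stack top 'b' => pop. Stack: acabea
  Read 'c': push. Stack: acabeac
  Read 'b': push. Stack: acabeacb
  Read 'a': push. Stack: acabeacba
  Read 'b': push. Stack: acabeacbab
Final stack: "acabeacbab" (length 10)

10


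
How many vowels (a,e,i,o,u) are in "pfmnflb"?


Input: pfmnflb
Checking each character:
  'p' at position 0: consonant
  'f' at position 1: consonant
  'm' at position 2: consonant
  'n' at position 3: consonant
  'f' at position 4: consonant
  'l' at position 5: consonant
  'b' at position 6: consonant
Total vowels: 0

0


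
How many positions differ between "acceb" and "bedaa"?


Comparing "acceb" and "bedaa" position by position:
  Position 0: 'a' vs 'b' => DIFFER
  Position 1: 'c' vs 'e' => DIFFER
  Position 2: 'c' vs 'd' => DIFFER
  Position 3: 'e' vs 'a' => DIFFER
  Position 4: 'b' vs 'a' => DIFFER
Positions that differ: 5

5


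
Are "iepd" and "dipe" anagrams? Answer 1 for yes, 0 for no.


Strings: "iepd", "dipe"
Sorted first:  deip
Sorted second: deip
Sorted forms match => anagrams

1


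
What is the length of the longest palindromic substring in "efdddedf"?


Input: "efdddedf"
Checking substrings for palindromes:
  [2:5] "ddd" (len 3) => palindrome
  [4:7] "ded" (len 3) => palindrome
  [2:4] "dd" (len 2) => palindrome
  [3:5] "dd" (len 2) => palindrome
Longest palindromic substring: "ddd" with length 3

3


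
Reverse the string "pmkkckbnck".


Input: pmkkckbnck
Reading characters right to left:
  Position 9: 'k'
  Position 8: 'c'
  Position 7: 'n'
  Position 6: 'b'
  Position 5: 'k'
  Position 4: 'c'
  Position 3: 'k'
  Position 2: 'k'
  Position 1: 'm'
  Position 0: 'p'
Reversed: kcnbkckkmp

kcnbkckkmp


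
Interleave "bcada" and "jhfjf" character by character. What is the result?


Interleaving "bcada" and "jhfjf":
  Position 0: 'b' from first, 'j' from second => "bj"
  Position 1: 'c' from first, 'h' from second => "ch"
  Position 2: 'a' from first, 'f' from second => "af"
  Position 3: 'd' from first, 'j' from second => "dj"
  Position 4: 'a' from first, 'f' from second => "af"
Result: bjchafdjaf

bjchafdjaf


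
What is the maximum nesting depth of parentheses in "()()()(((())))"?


Input: "()()()(((())))"
Tracking depth:
  Position 0 '(': depth becomes 1
  Position 1 ')': depth becomes 0
  Position 2 '(': depth becomes 1
  Position 3 ')': depth becomes 0
  Position 4 '(': depth becomes 1
  Position 5 ')': depth becomes 0
  Position 6 '(': depth becomes 1
  Position 7 '(': depth becomes 2
  Position 8 '(': depth becomes 3
  Position 9 '(': depth becomes 4
  Position 10 ')': depth becomes 3
  Position 11 ')': depth becomes 2
  Position 12 ')': depth becomes 1
  Position 13 ')': depth becomes 0
Maximum depth reached: 4

4


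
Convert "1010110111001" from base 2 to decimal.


Input: "1010110111001" in base 2
Positional expansion:
  Digit '1' (value 1) x 2^12 = 4096
  Digit '0' (value 0) x 2^11 = 0
  Digit '1' (value 1) x 2^10 = 1024
  Digit '0' (value 0) x 2^9 = 0
  Digit '1' (value 1) x 2^8 = 256
  Digit '1' (value 1) x 2^7 = 128
  Digit '0' (value 0) x 2^6 = 0
  Digit '1' (value 1) x 2^5 = 32
  Digit '1' (value 1) x 2^4 = 16
  Digit '1' (value 1) x 2^3 = 8
  Digit '0' (value 0) x 2^2 = 0
  Digit '0' (value 0) x 2^1 = 0
  Digit '1' (value 1) x 2^0 = 1
Sum = 5561

5561


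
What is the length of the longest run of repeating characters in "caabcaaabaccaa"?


Input: "caabcaaabaccaa"
Scanning for longest run:
  Position 1 ('a'): new char, reset run to 1
  Position 2 ('a'): continues run of 'a', length=2
  Position 3 ('b'): new char, reset run to 1
  Position 4 ('c'): new char, reset run to 1
  Position 5 ('a'): new char, reset run to 1
  Position 6 ('a'): continues run of 'a', length=2
  Position 7 ('a'): continues run of 'a', length=3
  Position 8 ('b'): new char, reset run to 1
  Position 9 ('a'): new char, reset run to 1
  Position 10 ('c'): new char, reset run to 1
  Position 11 ('c'): continues run of 'c', length=2
  Position 12 ('a'): new char, reset run to 1
  Position 13 ('a'): continues run of 'a', length=2
Longest run: 'a' with length 3

3


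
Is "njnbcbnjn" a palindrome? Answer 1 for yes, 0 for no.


Input: njnbcbnjn
Reversed: njnbcbnjn
  Compare pos 0 ('n') with pos 8 ('n'): match
  Compare pos 1 ('j') with pos 7 ('j'): match
  Compare pos 2 ('n') with pos 6 ('n'): match
  Compare pos 3 ('b') with pos 5 ('b'): match
Result: palindrome

1


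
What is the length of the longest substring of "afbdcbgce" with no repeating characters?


Input: "afbdcbgce"
Sliding window (track last position of each char):
  Position 0 ('a'): window [0,0] length 1 -- new best
  Position 1 ('f'): window [0,1] length 2 -- new best
  Position 2 ('b'): window [0,2] length 3 -- new best
  Position 3 ('d'): window [0,3] length 4 -- new best
  Position 4 ('c'): window [0,4] length 5 -- new best
  Position 5 ('b'): repeat (last at 2), move window start to 3
  Position 5 ('b'): window [3,5] length 3
  Position 6 ('g'): window [3,6] length 4
  Position 7 ('c'): repeat (last at 4), move window start to 5
  Position 7 ('c'): window [5,7] length 3
  Position 8 ('e'): window [5,8] length 4
Longest substring with no repeats: "afbdc" with length 5

5


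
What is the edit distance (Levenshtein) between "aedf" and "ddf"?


Computing edit distance: "aedf" -> "ddf"
DP table:
           d    d    f
      0    1    2    3
  a   1    1    2    3
  e   2    2    2    3
  d   3    2    2    3
  f   4    3    3    2
Edit distance = dp[4][3] = 2

2


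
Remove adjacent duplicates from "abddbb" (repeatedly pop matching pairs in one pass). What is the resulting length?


Input: abddbb
Stack-based adjacent duplicate removal:
  Read 'a': push. Stack: a
  Read 'b': push. Stack: ab
  Read 'd': push. Stack: abd
  Read 'd': matches stack top 'd' => pop. Stack: ab
  Read 'b': matches stack top 'b' => pop. Stack: a
  Read 'b': push. Stack: ab
Final stack: "ab" (length 2)

2


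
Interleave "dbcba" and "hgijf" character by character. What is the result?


Interleaving "dbcba" and "hgijf":
  Position 0: 'd' from first, 'h' from second => "dh"
  Position 1: 'b' from first, 'g' from second => "bg"
  Position 2: 'c' from first, 'i' from second => "ci"
  Position 3: 'b' from first, 'j' from second => "bj"
  Position 4: 'a' from first, 'f' from second => "af"
Result: dhbgcibjaf

dhbgcibjaf


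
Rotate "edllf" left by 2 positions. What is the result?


Input: "edllf", rotate left by 2
First 2 characters: "ed"
Remaining characters: "llf"
Concatenate remaining + first: "llf" + "ed" = "llfed"

llfed


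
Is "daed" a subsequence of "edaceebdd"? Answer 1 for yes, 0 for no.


Check if "daed" is a subsequence of "edaceebdd"
Greedy scan:
  Position 0 ('e'): no match needed
  Position 1 ('d'): matches sub[0] = 'd'
  Position 2 ('a'): matches sub[1] = 'a'
  Position 3 ('c'): no match needed
  Position 4 ('e'): matches sub[2] = 'e'
  Position 5 ('e'): no match needed
  Position 6 ('b'): no match needed
  Position 7 ('d'): matches sub[3] = 'd'
  Position 8 ('d'): no match needed
All 4 characters matched => is a subsequence

1


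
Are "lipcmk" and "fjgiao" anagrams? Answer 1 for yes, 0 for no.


Strings: "lipcmk", "fjgiao"
Sorted first:  ciklmp
Sorted second: afgijo
Differ at position 0: 'c' vs 'a' => not anagrams

0


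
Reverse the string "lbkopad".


Input: lbkopad
Reading characters right to left:
  Position 6: 'd'
  Position 5: 'a'
  Position 4: 'p'
  Position 3: 'o'
  Position 2: 'k'
  Position 1: 'b'
  Position 0: 'l'
Reversed: dapokbl

dapokbl


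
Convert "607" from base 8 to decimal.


Input: "607" in base 8
Positional expansion:
  Digit '6' (value 6) x 8^2 = 384
  Digit '0' (value 0) x 8^1 = 0
  Digit '7' (value 7) x 8^0 = 7
Sum = 391

391


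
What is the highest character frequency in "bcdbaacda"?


Input: bcdbaacda
Character counts:
  'a': 3
  'b': 2
  'c': 2
  'd': 2
Maximum frequency: 3

3


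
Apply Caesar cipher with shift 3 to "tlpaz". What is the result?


Caesar cipher: shift "tlpaz" by 3
  't' (pos 19) + 3 = pos 22 = 'w'
  'l' (pos 11) + 3 = pos 14 = 'o'
  'p' (pos 15) + 3 = pos 18 = 's'
  'a' (pos 0) + 3 = pos 3 = 'd'
  'z' (pos 25) + 3 = pos 2 = 'c'
Result: wosdc

wosdc


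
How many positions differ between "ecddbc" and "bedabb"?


Comparing "ecddbc" and "bedabb" position by position:
  Position 0: 'e' vs 'b' => DIFFER
  Position 1: 'c' vs 'e' => DIFFER
  Position 2: 'd' vs 'd' => same
  Position 3: 'd' vs 'a' => DIFFER
  Position 4: 'b' vs 'b' => same
  Position 5: 'c' vs 'b' => DIFFER
Positions that differ: 4

4


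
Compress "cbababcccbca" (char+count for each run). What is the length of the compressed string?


Input: cbababcccbca
Runs:
  'c' x 1 => "c1"
  'b' x 1 => "b1"
  'a' x 1 => "a1"
  'b' x 1 => "b1"
  'a' x 1 => "a1"
  'b' x 1 => "b1"
  'c' x 3 => "c3"
  'b' x 1 => "b1"
  'c' x 1 => "c1"
  'a' x 1 => "a1"
Compressed: "c1b1a1b1a1b1c3b1c1a1"
Compressed length: 20

20


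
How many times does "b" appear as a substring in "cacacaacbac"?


Searching for "b" in "cacacaacbac"
Scanning each position:
  Position 0: "c" => no
  Position 1: "a" => no
  Position 2: "c" => no
  Position 3: "a" => no
  Position 4: "c" => no
  Position 5: "a" => no
  Position 6: "a" => no
  Position 7: "c" => no
  Position 8: "b" => MATCH
  Position 9: "a" => no
  Position 10: "c" => no
Total occurrences: 1

1


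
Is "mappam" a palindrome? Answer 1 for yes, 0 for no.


Input: mappam
Reversed: mappam
  Compare pos 0 ('m') with pos 5 ('m'): match
  Compare pos 1 ('a') with pos 4 ('a'): match
  Compare pos 2 ('p') with pos 3 ('p'): match
Result: palindrome

1
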